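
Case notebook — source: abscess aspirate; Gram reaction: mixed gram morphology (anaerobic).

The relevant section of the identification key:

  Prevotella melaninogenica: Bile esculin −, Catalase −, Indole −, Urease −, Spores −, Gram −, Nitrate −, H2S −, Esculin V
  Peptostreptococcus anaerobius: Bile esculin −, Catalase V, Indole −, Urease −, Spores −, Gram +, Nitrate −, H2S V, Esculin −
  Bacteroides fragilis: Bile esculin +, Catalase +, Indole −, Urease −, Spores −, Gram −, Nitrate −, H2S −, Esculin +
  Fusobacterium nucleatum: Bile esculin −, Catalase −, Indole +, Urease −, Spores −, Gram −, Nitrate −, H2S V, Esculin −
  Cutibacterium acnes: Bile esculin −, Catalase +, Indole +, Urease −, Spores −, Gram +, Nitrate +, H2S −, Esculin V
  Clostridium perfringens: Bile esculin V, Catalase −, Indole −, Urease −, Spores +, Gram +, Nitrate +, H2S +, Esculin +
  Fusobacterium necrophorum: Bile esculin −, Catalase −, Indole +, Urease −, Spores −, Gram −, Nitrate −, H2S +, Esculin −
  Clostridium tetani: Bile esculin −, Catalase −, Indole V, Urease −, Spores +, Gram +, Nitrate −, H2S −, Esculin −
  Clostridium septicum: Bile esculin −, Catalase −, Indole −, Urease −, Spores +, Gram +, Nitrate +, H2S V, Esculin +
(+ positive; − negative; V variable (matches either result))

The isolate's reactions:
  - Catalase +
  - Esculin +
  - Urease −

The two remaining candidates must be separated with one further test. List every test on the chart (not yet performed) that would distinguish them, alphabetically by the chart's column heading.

Catalase +: excludes 6 organisms — 3 left.
Esculin +: excludes Peptostreptococcus anaerobius — 2 left.
Urease −: all 2 remaining candidates are consistent.
Two candidates remain: Bacteroides fragilis and Cutibacterium acnes.
  Bile esculin: Bacteroides fragilis +, Cutibacterium acnes − — discriminates.
  Indole: Bacteroides fragilis −, Cutibacterium acnes + — discriminates.
  Spores: − vs − — same for both, does not separate.
  Gram: Bacteroides fragilis −, Cutibacterium acnes + — discriminates.
  Nitrate: Bacteroides fragilis −, Cutibacterium acnes + — discriminates.
  H2S: − vs − — same for both, does not separate.

Bile esculin, Gram, Indole, Nitrate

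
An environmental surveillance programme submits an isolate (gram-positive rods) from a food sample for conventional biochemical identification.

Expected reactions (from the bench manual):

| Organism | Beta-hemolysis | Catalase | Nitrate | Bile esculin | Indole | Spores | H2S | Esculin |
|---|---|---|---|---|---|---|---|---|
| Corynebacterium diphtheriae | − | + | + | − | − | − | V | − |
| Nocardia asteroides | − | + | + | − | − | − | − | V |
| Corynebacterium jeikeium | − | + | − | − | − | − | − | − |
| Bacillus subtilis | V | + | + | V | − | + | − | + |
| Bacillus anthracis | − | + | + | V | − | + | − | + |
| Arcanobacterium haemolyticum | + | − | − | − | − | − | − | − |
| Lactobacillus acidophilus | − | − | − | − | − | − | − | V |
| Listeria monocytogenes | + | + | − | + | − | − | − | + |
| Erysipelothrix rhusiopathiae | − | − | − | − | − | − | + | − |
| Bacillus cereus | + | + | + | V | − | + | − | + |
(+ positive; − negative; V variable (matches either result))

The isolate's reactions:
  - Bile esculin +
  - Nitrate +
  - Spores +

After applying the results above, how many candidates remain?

Spores +: excludes 7 organisms — 3 left.
Nitrate +: all 3 remaining candidates are consistent.
Bile esculin +: all 3 remaining candidates are consistent.
Still consistent: Bacillus anthracis, Bacillus cereus, Bacillus subtilis.

3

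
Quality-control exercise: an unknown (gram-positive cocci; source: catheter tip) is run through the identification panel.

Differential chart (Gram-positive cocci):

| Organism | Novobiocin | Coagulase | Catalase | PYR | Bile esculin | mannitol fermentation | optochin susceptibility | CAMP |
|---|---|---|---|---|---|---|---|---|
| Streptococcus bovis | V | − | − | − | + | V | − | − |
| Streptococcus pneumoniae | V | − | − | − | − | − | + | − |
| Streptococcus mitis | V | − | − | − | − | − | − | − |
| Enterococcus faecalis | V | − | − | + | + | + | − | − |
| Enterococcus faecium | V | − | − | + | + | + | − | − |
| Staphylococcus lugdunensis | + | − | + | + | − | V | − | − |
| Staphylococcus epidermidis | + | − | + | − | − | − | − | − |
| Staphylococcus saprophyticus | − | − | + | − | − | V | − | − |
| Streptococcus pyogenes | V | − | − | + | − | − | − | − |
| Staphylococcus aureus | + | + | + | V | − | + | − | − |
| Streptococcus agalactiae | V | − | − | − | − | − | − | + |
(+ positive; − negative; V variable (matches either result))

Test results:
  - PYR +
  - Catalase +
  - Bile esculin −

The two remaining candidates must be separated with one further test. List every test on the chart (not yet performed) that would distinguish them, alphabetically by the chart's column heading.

Coagulase

PYR +: excludes 6 organisms — 5 left.
Bile esculin −: excludes Enterococcus faecalis, Enterococcus faecium — 3 left.
Catalase +: excludes Streptococcus pyogenes — 2 left.
Two candidates remain: Staphylococcus aureus and Staphylococcus lugdunensis.
  Novobiocin: + vs + — same for both, does not separate.
  Coagulase: Staphylococcus aureus +, Staphylococcus lugdunensis − — discriminates.
  mannitol fermentation: + vs V — variable for at least one, does not separate.
  optochin susceptibility: − vs − — same for both, does not separate.
  CAMP: − vs − — same for both, does not separate.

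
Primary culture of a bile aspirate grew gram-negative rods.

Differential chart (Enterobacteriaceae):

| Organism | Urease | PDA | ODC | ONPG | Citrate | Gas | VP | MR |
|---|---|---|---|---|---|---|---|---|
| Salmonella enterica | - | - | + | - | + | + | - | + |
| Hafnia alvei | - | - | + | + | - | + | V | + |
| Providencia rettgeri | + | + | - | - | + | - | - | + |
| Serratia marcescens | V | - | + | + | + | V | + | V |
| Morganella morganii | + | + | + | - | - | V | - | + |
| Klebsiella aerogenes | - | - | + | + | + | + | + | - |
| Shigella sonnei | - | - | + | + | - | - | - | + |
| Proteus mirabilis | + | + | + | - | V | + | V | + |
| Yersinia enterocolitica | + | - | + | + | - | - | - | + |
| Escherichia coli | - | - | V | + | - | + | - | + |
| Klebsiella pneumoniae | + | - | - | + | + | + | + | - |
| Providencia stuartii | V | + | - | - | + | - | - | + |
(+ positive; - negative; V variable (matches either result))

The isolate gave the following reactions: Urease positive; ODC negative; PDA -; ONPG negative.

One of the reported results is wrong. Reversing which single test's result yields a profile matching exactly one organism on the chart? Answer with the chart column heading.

ONPG

As reported, no row in the chart matches all 4 reactions.
Reversing ODC → still no organism matches.
Reversing Urease → still no organism matches.
Reversing PDA → 2 organisms match (not unique).
Reversing ONPG (to +) → unique match: Klebsiella pneumoniae.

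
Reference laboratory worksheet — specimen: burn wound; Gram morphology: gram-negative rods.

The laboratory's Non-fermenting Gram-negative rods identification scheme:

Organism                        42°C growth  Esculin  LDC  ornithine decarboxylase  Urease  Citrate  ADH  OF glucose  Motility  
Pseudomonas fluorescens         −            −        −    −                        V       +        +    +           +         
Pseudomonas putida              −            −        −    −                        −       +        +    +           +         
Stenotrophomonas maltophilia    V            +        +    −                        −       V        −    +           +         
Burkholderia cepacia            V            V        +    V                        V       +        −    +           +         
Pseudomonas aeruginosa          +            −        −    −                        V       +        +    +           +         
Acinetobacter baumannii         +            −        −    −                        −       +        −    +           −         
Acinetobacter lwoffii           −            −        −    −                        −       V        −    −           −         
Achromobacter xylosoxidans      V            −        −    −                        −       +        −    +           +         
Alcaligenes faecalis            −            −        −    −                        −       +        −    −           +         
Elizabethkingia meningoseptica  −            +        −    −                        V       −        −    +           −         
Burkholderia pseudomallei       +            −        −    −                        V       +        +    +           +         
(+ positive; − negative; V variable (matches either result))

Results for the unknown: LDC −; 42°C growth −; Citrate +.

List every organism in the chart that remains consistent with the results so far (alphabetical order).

Achromobacter xylosoxidans, Acinetobacter lwoffii, Alcaligenes faecalis, Pseudomonas fluorescens, Pseudomonas putida

LDC −: excludes Stenotrophomonas maltophilia, Burkholderia cepacia — 9 left.
42°C growth −: excludes Pseudomonas aeruginosa, Acinetobacter baumannii, Burkholderia pseudomallei — 6 left.
Citrate +: excludes Elizabethkingia meningoseptica — 5 left.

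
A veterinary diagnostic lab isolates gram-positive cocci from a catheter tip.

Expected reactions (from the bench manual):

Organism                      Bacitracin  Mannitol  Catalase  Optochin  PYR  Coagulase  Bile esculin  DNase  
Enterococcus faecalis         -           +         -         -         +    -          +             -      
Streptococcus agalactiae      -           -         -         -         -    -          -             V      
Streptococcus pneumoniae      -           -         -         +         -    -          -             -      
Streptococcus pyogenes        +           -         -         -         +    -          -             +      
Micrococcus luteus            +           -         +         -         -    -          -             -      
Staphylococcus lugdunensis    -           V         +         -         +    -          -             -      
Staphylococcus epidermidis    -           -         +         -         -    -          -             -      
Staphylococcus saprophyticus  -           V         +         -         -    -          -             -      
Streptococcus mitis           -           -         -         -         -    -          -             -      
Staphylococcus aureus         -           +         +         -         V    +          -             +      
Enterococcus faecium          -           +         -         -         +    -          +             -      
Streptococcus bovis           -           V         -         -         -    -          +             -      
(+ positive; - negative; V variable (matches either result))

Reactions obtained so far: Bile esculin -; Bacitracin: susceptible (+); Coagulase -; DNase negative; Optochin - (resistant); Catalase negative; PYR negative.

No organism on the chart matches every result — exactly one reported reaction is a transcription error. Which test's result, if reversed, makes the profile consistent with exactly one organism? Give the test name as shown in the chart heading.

As reported, no row in the chart matches all 7 reactions.
Reversing Coagulase → still no organism matches.
Reversing Bacitracin → 2 organisms match (not unique).
Reversing Bile esculin → still no organism matches.
Reversing Optochin → still no organism matches.
Reversing PYR → still no organism matches.
Reversing Catalase (to +) → unique match: Micrococcus luteus.
Reversing DNase → still no organism matches.

Catalase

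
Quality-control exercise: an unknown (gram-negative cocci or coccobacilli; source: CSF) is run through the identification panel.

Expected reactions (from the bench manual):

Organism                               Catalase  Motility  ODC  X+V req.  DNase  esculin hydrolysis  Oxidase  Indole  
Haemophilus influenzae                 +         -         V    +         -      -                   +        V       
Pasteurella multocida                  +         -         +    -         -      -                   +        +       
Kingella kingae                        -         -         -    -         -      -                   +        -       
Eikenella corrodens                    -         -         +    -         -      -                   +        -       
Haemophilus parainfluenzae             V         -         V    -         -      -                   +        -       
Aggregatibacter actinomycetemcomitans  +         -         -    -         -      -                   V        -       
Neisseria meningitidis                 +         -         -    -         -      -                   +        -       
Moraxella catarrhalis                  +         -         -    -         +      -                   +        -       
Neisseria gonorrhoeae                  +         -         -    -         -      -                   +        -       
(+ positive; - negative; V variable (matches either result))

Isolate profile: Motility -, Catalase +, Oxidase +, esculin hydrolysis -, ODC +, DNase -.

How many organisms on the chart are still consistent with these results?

3

DNase -: excludes Moraxella catarrhalis — 8 left.
Oxidase +: all 8 remaining candidates are consistent.
Catalase +: excludes Kingella kingae, Eikenella corrodens — 6 left.
esculin hydrolysis -: all 6 remaining candidates are consistent.
Motility -: all 6 remaining candidates are consistent.
ODC +: excludes Aggregatibacter actinomycetemcomitans, Neisseria meningitidis, Neisseria gonorrhoeae — 3 left.
Still consistent: Haemophilus influenzae, Haemophilus parainfluenzae, Pasteurella multocida.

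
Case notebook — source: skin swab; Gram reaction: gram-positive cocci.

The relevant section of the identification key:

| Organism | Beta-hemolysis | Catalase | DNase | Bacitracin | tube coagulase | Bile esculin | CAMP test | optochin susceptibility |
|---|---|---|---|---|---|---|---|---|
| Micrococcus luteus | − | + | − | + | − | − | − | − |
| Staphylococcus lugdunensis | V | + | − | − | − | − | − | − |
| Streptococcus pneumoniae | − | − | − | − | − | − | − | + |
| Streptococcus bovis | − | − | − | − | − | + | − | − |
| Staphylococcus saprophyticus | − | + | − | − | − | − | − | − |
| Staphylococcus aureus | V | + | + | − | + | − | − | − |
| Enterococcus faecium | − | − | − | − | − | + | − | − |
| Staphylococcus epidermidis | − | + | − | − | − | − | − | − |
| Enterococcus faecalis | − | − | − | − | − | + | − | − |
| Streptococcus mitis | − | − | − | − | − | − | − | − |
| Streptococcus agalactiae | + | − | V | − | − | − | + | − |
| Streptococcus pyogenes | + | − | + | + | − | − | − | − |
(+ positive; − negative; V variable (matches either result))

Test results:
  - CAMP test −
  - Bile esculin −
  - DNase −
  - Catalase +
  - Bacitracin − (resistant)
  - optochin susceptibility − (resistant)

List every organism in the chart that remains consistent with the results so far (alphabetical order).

CAMP test −: excludes Streptococcus agalactiae — 11 left.
Catalase +: excludes 6 organisms — 5 left.
Bacitracin −: excludes Micrococcus luteus — 4 left.
Bile esculin −: all 4 remaining candidates are consistent.
optochin susceptibility −: all 4 remaining candidates are consistent.
DNase −: excludes Staphylococcus aureus — 3 left.

Staphylococcus epidermidis, Staphylococcus lugdunensis, Staphylococcus saprophyticus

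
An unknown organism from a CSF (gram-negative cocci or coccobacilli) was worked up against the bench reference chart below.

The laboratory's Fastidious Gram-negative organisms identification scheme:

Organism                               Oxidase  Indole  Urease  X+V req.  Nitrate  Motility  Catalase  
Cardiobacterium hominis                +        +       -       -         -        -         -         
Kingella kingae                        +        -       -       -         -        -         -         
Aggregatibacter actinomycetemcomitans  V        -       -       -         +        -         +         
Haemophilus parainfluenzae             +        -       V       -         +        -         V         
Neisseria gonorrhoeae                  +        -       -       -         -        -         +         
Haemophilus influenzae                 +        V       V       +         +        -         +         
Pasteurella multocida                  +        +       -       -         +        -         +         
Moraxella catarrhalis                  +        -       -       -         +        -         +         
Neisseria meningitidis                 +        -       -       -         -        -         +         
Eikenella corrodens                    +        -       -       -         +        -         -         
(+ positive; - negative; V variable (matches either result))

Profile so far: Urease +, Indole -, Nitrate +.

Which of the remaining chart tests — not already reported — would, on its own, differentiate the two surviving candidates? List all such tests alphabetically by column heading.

X+V req.

Indole -: excludes Cardiobacterium hominis, Pasteurella multocida — 8 left.
Urease +: excludes 6 organisms — 2 left.
Nitrate +: all 2 remaining candidates are consistent.
Two candidates remain: Haemophilus influenzae and Haemophilus parainfluenzae.
  Oxidase: + vs + — same for both, does not separate.
  X+V req.: Haemophilus influenzae +, Haemophilus parainfluenzae - — discriminates.
  Motility: - vs - — same for both, does not separate.
  Catalase: + vs V — variable for at least one, does not separate.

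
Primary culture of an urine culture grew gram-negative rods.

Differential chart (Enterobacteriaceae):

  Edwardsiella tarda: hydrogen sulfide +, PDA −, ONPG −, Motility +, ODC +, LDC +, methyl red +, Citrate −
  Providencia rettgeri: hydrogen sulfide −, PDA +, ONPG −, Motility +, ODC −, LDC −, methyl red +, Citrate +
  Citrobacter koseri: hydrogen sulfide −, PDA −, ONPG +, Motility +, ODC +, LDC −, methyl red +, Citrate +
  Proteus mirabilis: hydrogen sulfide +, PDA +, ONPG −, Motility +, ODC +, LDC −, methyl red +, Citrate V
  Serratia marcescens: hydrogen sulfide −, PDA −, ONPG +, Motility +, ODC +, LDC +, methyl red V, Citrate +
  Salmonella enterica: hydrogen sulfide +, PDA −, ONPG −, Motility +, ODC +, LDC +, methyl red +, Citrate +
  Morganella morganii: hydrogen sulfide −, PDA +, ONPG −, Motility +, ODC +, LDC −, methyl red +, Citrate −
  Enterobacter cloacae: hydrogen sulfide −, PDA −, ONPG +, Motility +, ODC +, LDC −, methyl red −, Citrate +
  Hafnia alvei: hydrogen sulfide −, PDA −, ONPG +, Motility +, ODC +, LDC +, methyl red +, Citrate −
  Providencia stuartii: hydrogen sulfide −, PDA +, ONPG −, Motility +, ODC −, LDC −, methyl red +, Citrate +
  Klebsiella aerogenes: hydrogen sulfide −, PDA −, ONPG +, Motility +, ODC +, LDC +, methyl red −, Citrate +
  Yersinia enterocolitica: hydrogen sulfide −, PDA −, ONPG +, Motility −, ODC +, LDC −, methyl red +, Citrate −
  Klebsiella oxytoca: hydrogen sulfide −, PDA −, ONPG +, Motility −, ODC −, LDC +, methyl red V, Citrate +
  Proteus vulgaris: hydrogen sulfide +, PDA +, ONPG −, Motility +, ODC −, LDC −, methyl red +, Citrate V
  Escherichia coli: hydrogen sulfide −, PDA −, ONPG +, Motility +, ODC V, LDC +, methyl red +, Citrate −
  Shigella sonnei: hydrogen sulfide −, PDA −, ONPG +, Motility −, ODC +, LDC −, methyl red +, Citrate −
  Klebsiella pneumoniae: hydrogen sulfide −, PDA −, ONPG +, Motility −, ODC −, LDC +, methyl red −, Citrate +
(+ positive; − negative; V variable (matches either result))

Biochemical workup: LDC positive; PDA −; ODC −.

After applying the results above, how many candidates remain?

ODC −: excludes 11 organisms — 6 left.
LDC +: excludes Providencia rettgeri, Providencia stuartii, Proteus vulgaris — 3 left.
PDA −: all 3 remaining candidates are consistent.
Still consistent: Escherichia coli, Klebsiella oxytoca, Klebsiella pneumoniae.

3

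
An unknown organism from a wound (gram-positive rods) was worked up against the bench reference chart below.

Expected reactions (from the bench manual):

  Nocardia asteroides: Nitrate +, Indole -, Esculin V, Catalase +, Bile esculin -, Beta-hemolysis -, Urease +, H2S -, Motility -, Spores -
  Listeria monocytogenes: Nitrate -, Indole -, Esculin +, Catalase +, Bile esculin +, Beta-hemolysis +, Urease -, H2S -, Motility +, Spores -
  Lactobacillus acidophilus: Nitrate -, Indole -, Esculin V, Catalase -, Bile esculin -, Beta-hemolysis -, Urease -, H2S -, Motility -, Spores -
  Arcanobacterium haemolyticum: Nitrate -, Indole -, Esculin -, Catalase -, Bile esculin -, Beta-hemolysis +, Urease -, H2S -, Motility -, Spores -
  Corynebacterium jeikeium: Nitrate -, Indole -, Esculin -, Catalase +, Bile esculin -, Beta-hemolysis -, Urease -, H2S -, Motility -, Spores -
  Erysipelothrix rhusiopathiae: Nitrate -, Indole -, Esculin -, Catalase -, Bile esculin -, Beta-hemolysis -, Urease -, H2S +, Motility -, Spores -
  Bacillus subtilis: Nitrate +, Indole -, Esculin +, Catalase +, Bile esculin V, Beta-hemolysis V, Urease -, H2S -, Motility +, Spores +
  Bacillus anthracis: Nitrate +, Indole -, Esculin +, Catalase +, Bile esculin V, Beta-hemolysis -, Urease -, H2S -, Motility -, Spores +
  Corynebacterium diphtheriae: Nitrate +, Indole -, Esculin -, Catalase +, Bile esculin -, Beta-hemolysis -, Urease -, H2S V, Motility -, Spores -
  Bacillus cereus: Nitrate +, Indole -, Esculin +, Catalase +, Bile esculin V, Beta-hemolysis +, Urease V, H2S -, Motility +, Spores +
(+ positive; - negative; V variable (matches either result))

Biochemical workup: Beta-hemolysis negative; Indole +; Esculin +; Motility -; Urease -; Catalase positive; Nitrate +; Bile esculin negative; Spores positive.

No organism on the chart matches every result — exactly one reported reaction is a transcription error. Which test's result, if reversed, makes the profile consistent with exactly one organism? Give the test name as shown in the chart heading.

Indole

As reported, no row in the chart matches all 9 reactions.
Reversing Catalase → still no organism matches.
Reversing Urease → still no organism matches.
Reversing Indole (to -) → unique match: Bacillus anthracis.
Reversing Esculin → still no organism matches.
Reversing Motility → still no organism matches.
Reversing Beta-hemolysis → still no organism matches.
Reversing Bile esculin → still no organism matches.
Reversing Spores → still no organism matches.
Reversing Nitrate → still no organism matches.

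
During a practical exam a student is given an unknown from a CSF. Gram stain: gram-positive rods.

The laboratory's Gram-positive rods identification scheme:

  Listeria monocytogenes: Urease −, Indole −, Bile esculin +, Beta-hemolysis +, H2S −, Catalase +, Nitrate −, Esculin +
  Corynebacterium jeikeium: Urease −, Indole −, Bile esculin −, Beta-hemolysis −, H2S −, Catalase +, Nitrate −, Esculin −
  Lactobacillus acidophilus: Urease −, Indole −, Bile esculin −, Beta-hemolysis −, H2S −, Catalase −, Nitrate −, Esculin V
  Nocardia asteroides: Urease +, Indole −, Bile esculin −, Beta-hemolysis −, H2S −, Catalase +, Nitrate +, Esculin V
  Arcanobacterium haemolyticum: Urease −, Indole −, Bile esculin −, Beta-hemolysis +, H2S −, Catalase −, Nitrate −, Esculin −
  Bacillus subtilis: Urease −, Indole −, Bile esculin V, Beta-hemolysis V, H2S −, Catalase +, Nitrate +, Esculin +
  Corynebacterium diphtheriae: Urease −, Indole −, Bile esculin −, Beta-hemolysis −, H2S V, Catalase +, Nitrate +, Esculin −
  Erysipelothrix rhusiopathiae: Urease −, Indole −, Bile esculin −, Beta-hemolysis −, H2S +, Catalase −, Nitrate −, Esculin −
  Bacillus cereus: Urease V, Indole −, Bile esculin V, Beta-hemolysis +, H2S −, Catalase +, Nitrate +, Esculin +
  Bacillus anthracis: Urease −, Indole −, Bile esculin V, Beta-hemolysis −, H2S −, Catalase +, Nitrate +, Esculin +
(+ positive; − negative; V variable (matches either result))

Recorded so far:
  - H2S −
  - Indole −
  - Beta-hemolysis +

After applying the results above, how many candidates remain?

4

Indole −: all 10 remaining candidates are consistent.
H2S −: excludes Erysipelothrix rhusiopathiae — 9 left.
Beta-hemolysis +: excludes 5 organisms — 4 left.
Still consistent: Arcanobacterium haemolyticum, Bacillus cereus, Bacillus subtilis, Listeria monocytogenes.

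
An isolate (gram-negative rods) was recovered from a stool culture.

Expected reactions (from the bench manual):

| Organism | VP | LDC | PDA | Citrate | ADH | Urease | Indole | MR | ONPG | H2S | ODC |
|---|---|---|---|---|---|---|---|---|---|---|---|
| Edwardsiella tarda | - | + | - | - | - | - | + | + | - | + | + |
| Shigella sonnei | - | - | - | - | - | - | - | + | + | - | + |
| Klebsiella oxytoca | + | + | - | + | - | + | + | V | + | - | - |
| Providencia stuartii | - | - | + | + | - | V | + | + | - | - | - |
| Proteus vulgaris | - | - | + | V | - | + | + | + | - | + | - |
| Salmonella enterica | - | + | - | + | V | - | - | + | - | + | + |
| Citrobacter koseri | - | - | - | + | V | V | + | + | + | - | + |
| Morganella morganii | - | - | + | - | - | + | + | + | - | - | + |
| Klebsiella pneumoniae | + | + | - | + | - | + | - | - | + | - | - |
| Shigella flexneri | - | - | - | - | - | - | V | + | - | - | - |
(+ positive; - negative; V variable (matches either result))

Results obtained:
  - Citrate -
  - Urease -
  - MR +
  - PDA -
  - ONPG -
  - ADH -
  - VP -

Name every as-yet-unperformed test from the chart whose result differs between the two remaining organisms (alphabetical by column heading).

H2S, LDC, ODC

ADH -: all 10 remaining candidates are consistent.
ONPG -: excludes Shigella sonnei, Klebsiella oxytoca, Citrobacter koseri, Klebsiella pneumoniae — 6 left.
Urease -: excludes Proteus vulgaris, Morganella morganii — 4 left.
PDA -: excludes Providencia stuartii — 3 left.
MR +: all 3 remaining candidates are consistent.
VP -: all 3 remaining candidates are consistent.
Citrate -: excludes Salmonella enterica — 2 left.
Two candidates remain: Edwardsiella tarda and Shigella flexneri.
  LDC: Edwardsiella tarda +, Shigella flexneri - — discriminates.
  Indole: + vs V — variable for at least one, does not separate.
  H2S: Edwardsiella tarda +, Shigella flexneri - — discriminates.
  ODC: Edwardsiella tarda +, Shigella flexneri - — discriminates.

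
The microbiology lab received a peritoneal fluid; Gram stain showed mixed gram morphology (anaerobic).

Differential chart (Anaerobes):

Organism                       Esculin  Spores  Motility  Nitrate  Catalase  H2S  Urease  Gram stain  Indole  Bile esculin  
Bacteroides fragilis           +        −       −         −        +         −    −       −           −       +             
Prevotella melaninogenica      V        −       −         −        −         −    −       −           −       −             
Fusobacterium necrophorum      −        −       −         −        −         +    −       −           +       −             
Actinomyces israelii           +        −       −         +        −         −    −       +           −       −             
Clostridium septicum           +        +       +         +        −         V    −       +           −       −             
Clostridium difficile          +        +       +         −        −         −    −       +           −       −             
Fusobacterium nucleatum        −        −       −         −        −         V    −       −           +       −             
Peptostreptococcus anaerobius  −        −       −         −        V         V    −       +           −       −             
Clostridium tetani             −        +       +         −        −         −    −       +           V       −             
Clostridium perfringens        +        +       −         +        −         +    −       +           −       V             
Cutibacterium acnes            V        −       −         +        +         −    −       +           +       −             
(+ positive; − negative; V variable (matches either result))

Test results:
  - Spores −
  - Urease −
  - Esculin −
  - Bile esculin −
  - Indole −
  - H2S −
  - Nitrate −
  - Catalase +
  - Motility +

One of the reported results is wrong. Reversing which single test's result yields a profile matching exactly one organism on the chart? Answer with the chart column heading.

As reported, no row in the chart matches all 9 reactions.
Reversing Nitrate → still no organism matches.
Reversing Bile esculin → still no organism matches.
Reversing H2S → still no organism matches.
Reversing Esculin → still no organism matches.
Reversing Indole → still no organism matches.
Reversing Catalase → still no organism matches.
Reversing Motility (to −) → unique match: Peptostreptococcus anaerobius.
Reversing Spores → still no organism matches.
Reversing Urease → still no organism matches.

Motility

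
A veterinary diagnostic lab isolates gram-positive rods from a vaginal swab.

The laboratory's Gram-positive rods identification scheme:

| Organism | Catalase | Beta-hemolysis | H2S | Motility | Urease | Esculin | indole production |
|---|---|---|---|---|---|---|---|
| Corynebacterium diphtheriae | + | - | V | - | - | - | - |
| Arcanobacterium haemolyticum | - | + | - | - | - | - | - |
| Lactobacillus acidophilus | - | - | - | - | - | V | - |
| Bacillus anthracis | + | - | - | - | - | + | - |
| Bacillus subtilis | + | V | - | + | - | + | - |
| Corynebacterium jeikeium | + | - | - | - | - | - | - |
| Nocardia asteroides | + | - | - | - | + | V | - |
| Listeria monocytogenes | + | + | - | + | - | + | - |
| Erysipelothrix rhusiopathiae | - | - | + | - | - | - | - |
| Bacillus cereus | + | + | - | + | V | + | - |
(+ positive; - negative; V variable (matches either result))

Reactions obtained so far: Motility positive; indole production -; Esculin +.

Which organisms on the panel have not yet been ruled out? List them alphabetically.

Bacillus cereus, Bacillus subtilis, Listeria monocytogenes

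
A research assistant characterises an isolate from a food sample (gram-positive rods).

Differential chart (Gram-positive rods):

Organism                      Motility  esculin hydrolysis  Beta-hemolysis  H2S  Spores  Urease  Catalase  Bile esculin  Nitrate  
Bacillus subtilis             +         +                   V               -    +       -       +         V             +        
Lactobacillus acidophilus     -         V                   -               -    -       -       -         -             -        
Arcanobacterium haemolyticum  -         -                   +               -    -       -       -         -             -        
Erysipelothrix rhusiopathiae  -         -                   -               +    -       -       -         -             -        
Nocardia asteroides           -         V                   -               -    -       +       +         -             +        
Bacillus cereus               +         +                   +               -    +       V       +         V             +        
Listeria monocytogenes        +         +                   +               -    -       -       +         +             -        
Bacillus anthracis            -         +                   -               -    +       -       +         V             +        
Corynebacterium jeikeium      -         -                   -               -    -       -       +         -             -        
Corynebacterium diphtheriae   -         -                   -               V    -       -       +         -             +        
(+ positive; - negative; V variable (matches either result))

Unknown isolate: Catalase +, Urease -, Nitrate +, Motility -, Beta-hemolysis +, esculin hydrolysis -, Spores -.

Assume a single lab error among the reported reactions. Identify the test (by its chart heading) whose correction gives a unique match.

As reported, no row in the chart matches all 7 reactions.
Reversing Nitrate → still no organism matches.
Reversing Motility → still no organism matches.
Reversing Beta-hemolysis (to -) → unique match: Corynebacterium diphtheriae.
Reversing Urease → still no organism matches.
Reversing Spores → still no organism matches.
Reversing Catalase → still no organism matches.
Reversing esculin hydrolysis → still no organism matches.

Beta-hemolysis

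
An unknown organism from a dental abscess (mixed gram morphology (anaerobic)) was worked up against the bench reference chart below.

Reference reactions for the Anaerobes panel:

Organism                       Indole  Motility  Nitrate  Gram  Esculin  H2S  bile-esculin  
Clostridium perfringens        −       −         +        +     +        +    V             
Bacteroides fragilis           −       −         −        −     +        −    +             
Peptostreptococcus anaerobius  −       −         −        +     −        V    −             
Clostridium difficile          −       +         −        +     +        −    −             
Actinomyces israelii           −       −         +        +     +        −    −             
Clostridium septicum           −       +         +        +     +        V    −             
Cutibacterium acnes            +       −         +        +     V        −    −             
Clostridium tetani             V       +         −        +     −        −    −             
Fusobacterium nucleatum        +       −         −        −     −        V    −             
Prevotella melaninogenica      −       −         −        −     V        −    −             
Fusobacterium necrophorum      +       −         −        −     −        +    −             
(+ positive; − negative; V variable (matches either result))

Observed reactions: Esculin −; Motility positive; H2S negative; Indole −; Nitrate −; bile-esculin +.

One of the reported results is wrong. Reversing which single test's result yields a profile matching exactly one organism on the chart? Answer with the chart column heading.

bile-esculin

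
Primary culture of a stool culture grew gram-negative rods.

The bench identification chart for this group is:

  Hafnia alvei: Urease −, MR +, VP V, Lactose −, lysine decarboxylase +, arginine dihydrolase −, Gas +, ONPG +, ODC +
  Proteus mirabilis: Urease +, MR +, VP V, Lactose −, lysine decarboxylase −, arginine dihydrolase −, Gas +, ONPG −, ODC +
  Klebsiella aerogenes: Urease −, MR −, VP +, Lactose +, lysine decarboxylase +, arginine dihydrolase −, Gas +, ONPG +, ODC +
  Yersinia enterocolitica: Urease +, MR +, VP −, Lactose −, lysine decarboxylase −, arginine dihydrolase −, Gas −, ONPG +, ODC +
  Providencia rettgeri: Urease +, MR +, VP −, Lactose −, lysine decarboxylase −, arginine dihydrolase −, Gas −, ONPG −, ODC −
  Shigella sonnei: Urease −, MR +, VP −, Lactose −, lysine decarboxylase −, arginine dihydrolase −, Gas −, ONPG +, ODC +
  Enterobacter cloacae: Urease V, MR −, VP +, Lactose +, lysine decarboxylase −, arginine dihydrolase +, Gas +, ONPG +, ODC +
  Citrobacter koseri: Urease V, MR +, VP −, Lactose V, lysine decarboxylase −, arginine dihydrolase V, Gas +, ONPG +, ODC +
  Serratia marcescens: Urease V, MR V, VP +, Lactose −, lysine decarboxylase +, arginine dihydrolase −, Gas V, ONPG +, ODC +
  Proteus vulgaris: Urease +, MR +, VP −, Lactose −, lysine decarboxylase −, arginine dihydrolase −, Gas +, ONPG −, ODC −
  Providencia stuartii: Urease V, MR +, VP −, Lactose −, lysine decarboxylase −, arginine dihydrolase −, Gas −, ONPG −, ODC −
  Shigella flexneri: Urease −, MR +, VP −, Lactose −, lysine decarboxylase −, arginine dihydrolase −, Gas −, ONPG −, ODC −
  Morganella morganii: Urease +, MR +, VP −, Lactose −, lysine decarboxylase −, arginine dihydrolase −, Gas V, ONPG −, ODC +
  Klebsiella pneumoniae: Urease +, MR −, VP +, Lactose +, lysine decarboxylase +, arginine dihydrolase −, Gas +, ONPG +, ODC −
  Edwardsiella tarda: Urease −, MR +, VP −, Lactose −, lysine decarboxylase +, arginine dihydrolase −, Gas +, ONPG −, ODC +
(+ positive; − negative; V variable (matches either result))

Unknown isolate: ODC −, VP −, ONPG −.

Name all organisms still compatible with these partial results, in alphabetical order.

Proteus vulgaris, Providencia rettgeri, Providencia stuartii, Shigella flexneri

ONPG −: excludes 8 organisms — 7 left.
VP −: all 7 remaining candidates are consistent.
ODC −: excludes Proteus mirabilis, Morganella morganii, Edwardsiella tarda — 4 left.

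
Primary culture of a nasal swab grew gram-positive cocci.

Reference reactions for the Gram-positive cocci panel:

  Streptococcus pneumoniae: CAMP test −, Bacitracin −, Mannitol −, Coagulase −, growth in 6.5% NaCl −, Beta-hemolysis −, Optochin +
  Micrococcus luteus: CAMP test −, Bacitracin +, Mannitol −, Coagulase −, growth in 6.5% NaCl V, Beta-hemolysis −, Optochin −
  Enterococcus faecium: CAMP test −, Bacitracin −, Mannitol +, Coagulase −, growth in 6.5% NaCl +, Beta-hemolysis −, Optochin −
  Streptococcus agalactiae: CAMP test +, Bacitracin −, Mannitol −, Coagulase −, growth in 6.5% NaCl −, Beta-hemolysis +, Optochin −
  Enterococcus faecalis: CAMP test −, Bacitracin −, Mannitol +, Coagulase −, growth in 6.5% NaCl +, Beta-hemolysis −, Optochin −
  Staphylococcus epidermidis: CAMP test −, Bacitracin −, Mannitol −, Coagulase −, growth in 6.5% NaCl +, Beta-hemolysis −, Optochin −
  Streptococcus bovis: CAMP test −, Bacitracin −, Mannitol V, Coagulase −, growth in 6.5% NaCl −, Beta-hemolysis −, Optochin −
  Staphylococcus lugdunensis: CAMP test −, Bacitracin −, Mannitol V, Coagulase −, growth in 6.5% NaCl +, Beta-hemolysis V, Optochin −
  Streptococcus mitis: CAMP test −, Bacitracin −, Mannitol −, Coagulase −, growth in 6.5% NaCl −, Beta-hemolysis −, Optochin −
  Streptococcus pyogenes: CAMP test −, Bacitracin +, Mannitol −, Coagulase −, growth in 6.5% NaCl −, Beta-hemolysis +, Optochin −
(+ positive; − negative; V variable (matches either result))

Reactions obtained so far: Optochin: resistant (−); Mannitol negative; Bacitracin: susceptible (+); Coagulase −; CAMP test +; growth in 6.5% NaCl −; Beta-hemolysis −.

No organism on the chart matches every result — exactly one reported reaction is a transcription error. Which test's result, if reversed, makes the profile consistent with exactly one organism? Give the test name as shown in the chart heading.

CAMP test

As reported, no row in the chart matches all 7 reactions.
Reversing CAMP test (to −) → unique match: Micrococcus luteus.
Reversing Optochin → still no organism matches.
Reversing Coagulase → still no organism matches.
Reversing Mannitol → still no organism matches.
Reversing Beta-hemolysis → still no organism matches.
Reversing Bacitracin → still no organism matches.
Reversing growth in 6.5% NaCl → still no organism matches.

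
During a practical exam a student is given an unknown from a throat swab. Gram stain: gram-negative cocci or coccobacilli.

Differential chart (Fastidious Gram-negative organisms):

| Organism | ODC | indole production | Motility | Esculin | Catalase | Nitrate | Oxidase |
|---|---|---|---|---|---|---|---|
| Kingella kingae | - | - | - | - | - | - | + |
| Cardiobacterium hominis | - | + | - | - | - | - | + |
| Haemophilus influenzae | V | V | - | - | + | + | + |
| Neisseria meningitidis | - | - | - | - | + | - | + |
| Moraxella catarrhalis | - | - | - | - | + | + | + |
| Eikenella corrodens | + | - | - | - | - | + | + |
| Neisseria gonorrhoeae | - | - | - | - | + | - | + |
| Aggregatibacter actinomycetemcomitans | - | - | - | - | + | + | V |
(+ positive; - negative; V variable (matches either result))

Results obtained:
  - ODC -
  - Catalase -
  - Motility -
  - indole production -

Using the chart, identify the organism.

Kingella kingae

indole production -: excludes Cardiobacterium hominis — 7 left.
Catalase -: excludes 5 organisms — 2 left.
Motility -: all 2 remaining candidates are consistent.
ODC -: excludes Eikenella corrodens — 1 left.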